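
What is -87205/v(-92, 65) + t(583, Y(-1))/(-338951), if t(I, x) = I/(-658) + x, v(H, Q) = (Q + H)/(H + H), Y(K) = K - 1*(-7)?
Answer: -3578673048626615/6021803466 ≈ -5.9429e+5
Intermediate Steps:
Y(K) = 7 + K (Y(K) = K + 7 = 7 + K)
v(H, Q) = (H + Q)/(2*H) (v(H, Q) = (H + Q)/((2*H)) = (H + Q)*(1/(2*H)) = (H + Q)/(2*H))
t(I, x) = x - I/658 (t(I, x) = -I/658 + x = x - I/658)
-87205/v(-92, 65) + t(583, Y(-1))/(-338951) = -87205*(-184/(-92 + 65)) + ((7 - 1) - 1/658*583)/(-338951) = -87205/((1/2)*(-1/92)*(-27)) + (6 - 583/658)*(-1/338951) = -87205/27/184 + (3365/658)*(-1/338951) = -87205*184/27 - 3365/223029758 = -16045720/27 - 3365/223029758 = -3578673048626615/6021803466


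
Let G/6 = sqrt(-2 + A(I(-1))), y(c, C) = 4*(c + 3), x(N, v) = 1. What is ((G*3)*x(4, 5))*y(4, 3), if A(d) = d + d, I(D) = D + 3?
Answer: 504*sqrt(2) ≈ 712.76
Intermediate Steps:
I(D) = 3 + D
A(d) = 2*d
y(c, C) = 12 + 4*c (y(c, C) = 4*(3 + c) = 12 + 4*c)
G = 6*sqrt(2) (G = 6*sqrt(-2 + 2*(3 - 1)) = 6*sqrt(-2 + 2*2) = 6*sqrt(-2 + 4) = 6*sqrt(2) ≈ 8.4853)
((G*3)*x(4, 5))*y(4, 3) = (((6*sqrt(2))*3)*1)*(12 + 4*4) = ((18*sqrt(2))*1)*(12 + 16) = (18*sqrt(2))*28 = 504*sqrt(2)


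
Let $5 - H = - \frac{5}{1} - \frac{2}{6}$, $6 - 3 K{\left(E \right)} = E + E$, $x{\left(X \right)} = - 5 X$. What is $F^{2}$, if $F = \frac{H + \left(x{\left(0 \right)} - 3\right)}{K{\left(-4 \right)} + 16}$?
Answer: $\frac{121}{961} \approx 0.12591$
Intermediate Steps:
$K{\left(E \right)} = 2 - \frac{2 E}{3}$ ($K{\left(E \right)} = 2 - \frac{E + E}{3} = 2 - \frac{2 E}{3}$)
$H = \frac{31}{3}$ ($H = 5 - \left(- \frac{5}{1} - \frac{2}{6}\right) = 5 - \left(\left(-5\right) 1 - \frac{1}{3}\right) = 5 - \left(-5 - \frac{1}{3}\right) = 5 - - \frac{16}{3} = 5 + \frac{16}{3} = \frac{31}{3} \approx 10.333$)
$F = \frac{11}{31}$ ($F = \frac{\frac{31}{3} - 3}{\left(2 - - \frac{8}{3}\right) + 16} = \frac{\frac{31}{3} + \left(0 - 3\right)}{\left(2 + \frac{8}{3}\right) + 16} = \frac{\frac{31}{3} - 3}{\frac{14}{3} + 16} = \frac{22}{3 \cdot \frac{62}{3}} = \frac{22}{3} \cdot \frac{3}{62} = \frac{11}{31} \approx 0.35484$)
$F^{2} = \left(\frac{11}{31}\right)^{2} = \frac{121}{961}$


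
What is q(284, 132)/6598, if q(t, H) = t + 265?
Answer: 549/6598 ≈ 0.083207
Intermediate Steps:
q(t, H) = 265 + t
q(284, 132)/6598 = (265 + 284)/6598 = 549*(1/6598) = 549/6598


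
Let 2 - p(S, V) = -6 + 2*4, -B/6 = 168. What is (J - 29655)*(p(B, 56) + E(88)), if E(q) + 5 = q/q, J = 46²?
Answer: 110156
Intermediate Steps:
B = -1008 (B = -6*168 = -1008)
p(S, V) = 0 (p(S, V) = 2 - (-6 + 2*4) = 2 - (-6 + 8) = 2 - 1*2 = 2 - 2 = 0)
J = 2116
E(q) = -4 (E(q) = -5 + q/q = -5 + 1 = -4)
(J - 29655)*(p(B, 56) + E(88)) = (2116 - 29655)*(0 - 4) = -27539*(-4) = 110156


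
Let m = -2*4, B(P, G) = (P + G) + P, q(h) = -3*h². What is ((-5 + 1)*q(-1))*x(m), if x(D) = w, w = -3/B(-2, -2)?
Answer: 6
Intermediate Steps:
B(P, G) = G + 2*P (B(P, G) = (G + P) + P = G + 2*P)
m = -8
w = ½ (w = -3/(-2 + 2*(-2)) = -3/(-2 - 4) = -3/(-6) = -3*(-⅙) = ½ ≈ 0.50000)
x(D) = ½
((-5 + 1)*q(-1))*x(m) = ((-5 + 1)*(-3*(-1)²))*(½) = -(-12)*(½) = -4*(-3)*(½) = 12*(½) = 6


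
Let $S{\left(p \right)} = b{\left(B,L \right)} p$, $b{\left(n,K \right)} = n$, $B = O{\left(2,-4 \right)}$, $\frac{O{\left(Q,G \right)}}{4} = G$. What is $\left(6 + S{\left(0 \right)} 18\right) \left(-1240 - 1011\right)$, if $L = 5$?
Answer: $-13506$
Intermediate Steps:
$O{\left(Q,G \right)} = 4 G$
$B = -16$ ($B = 4 \left(-4\right) = -16$)
$S{\left(p \right)} = - 16 p$
$\left(6 + S{\left(0 \right)} 18\right) \left(-1240 - 1011\right) = \left(6 + \left(-16\right) 0 \cdot 18\right) \left(-1240 - 1011\right) = \left(6 + 0 \cdot 18\right) \left(-2251\right) = \left(6 + 0\right) \left(-2251\right) = 6 \left(-2251\right) = -13506$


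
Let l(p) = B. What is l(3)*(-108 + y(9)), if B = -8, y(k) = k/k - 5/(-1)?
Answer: 816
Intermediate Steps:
y(k) = 6 (y(k) = 1 - 5*(-1) = 1 + 5 = 6)
l(p) = -8
l(3)*(-108 + y(9)) = -8*(-108 + 6) = -8*(-102) = 816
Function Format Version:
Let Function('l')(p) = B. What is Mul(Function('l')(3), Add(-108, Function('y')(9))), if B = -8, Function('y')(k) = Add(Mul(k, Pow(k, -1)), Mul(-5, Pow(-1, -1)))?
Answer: 816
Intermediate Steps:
Function('y')(k) = 6 (Function('y')(k) = Add(1, Mul(-5, -1)) = Add(1, 5) = 6)
Function('l')(p) = -8
Mul(Function('l')(3), Add(-108, Function('y')(9))) = Mul(-8, Add(-108, 6)) = Mul(-8, -102) = 816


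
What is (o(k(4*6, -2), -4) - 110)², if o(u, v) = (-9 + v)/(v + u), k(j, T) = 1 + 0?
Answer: 100489/9 ≈ 11165.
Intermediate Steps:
k(j, T) = 1
o(u, v) = (-9 + v)/(u + v)
(o(k(4*6, -2), -4) - 110)² = ((-9 - 4)/(1 - 4) - 110)² = (-13/(-3) - 110)² = (-⅓*(-13) - 110)² = (13/3 - 110)² = (-317/3)² = 100489/9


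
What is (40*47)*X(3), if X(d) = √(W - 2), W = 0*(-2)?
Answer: 1880*I*√2 ≈ 2658.7*I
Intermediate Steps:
W = 0
X(d) = I*√2 (X(d) = √(0 - 2) = √(-2) = I*√2)
(40*47)*X(3) = (40*47)*(I*√2) = 1880*(I*√2) = 1880*I*√2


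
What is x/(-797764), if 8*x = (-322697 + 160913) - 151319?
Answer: 313103/6382112 ≈ 0.049059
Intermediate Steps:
x = -313103/8 (x = ((-322697 + 160913) - 151319)/8 = (-161784 - 151319)/8 = (⅛)*(-313103) = -313103/8 ≈ -39138.)
x/(-797764) = -313103/8/(-797764) = -313103/8*(-1/797764) = 313103/6382112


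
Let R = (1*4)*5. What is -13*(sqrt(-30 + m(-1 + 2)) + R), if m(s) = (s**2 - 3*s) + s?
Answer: -260 - 13*I*sqrt(31) ≈ -260.0 - 72.381*I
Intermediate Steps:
R = 20 (R = 4*5 = 20)
m(s) = s**2 - 2*s
-13*(sqrt(-30 + m(-1 + 2)) + R) = -13*(sqrt(-30 + (-1 + 2)*(-2 + (-1 + 2))) + 20) = -13*(sqrt(-30 + 1*(-2 + 1)) + 20) = -13*(sqrt(-30 + 1*(-1)) + 20) = -13*(sqrt(-30 - 1) + 20) = -13*(sqrt(-31) + 20) = -13*(I*sqrt(31) + 20) = -13*(20 + I*sqrt(31)) = -260 - 13*I*sqrt(31)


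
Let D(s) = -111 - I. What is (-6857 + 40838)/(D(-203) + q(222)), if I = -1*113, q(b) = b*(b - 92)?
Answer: 33981/28862 ≈ 1.1774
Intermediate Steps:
q(b) = b*(-92 + b)
I = -113
D(s) = 2 (D(s) = -111 - 1*(-113) = -111 + 113 = 2)
(-6857 + 40838)/(D(-203) + q(222)) = (-6857 + 40838)/(2 + 222*(-92 + 222)) = 33981/(2 + 222*130) = 33981/(2 + 28860) = 33981/28862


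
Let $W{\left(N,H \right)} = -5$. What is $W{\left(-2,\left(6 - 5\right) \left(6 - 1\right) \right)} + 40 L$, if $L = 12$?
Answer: $475$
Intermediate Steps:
$W{\left(-2,\left(6 - 5\right) \left(6 - 1\right) \right)} + 40 L = -5 + 40 \cdot 12 = -5 + 480 = 475$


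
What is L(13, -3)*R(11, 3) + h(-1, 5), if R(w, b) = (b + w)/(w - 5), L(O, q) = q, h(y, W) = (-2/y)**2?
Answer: -3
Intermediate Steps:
h(y, W) = 4/y**2
R(w, b) = (b + w)/(-5 + w)
L(13, -3)*R(11, 3) + h(-1, 5) = -3*(3 + 11)/(-5 + 11) + 4/(-1)**2 = -3*14/6 + 4*1 = -14/2 + 4 = -3*7/3 + 4 = -7 + 4 = -3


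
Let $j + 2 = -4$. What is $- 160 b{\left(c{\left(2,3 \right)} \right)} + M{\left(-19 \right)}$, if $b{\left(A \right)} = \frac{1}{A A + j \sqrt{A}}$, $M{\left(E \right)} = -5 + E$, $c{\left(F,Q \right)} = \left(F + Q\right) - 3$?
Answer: $- \frac{88}{7} + \frac{120 \sqrt{2}}{7} \approx 11.672$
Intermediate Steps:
$j = -6$ ($j = -2 - 4 = -6$)
$c{\left(F,Q \right)} = -3 + F + Q$
$b{\left(A \right)} = \frac{1}{A^{2} - 6 \sqrt{A}}$ ($b{\left(A \right)} = \frac{1}{A A - 6 \sqrt{A}} = \frac{1}{A^{2} - 6 \sqrt{A}}$)
$- 160 b{\left(c{\left(2,3 \right)} \right)} + M{\left(-19 \right)} = - \frac{160}{\left(-3 + 2 + 3\right)^{2} - 6 \sqrt{-3 + 2 + 3}} - 24 = - \frac{160}{2^{2} - 6 \sqrt{2}} - 24 = - \frac{160}{4 - 6 \sqrt{2}} - 24 = -24 - \frac{160}{4 - 6 \sqrt{2}}$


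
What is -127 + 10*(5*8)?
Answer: 273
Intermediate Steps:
-127 + 10*(5*8) = -127 + 10*40 = -127 + 400 = 273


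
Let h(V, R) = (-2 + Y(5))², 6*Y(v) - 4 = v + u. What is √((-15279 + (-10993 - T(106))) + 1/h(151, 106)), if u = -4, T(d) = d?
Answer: I*√1292486/7 ≈ 162.41*I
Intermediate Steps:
Y(v) = v/6 (Y(v) = ⅔ + (v - 4)/6 = ⅔ + (-4 + v)/6 = ⅔ + (-⅔ + v/6) = v/6)
h(V, R) = 49/36 (h(V, R) = (-2 + (⅙)*5)² = (-2 + ⅚)² = (-7/6)² = 49/36)
√((-15279 + (-10993 - T(106))) + 1/h(151, 106)) = √((-15279 + (-10993 - 1*106)) + 1/(49/36)) = √((-15279 + (-10993 - 106)) + 36/49) = √((-15279 - 11099) + 36/49) = √(-26378 + 36/49) = √(-1292486/49) = I*√1292486/7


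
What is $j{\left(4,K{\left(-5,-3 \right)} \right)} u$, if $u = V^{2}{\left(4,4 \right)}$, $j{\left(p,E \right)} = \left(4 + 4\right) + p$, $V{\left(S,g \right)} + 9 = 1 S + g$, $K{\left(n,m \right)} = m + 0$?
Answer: $12$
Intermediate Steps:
$K{\left(n,m \right)} = m$
$V{\left(S,g \right)} = -9 + S + g$ ($V{\left(S,g \right)} = -9 + \left(1 S + g\right) = -9 + \left(S + g\right) = -9 + S + g$)
$j{\left(p,E \right)} = 8 + p$
$u = 1$ ($u = \left(-9 + 4 + 4\right)^{2} = \left(-1\right)^{2} = 1$)
$j{\left(4,K{\left(-5,-3 \right)} \right)} u = \left(8 + 4\right) 1 = 12 \cdot 1 = 12$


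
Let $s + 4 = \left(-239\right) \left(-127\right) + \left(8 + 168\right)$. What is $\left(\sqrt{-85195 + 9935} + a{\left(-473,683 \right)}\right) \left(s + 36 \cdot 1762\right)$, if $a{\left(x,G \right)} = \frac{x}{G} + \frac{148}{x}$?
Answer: $- \frac{30518455041}{323059} + 187914 i \sqrt{18815} \approx -94467.0 + 2.5776 \cdot 10^{7} i$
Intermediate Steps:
$a{\left(x,G \right)} = \frac{148}{x} + \frac{x}{G}$
$s = 30525$ ($s = -4 + \left(\left(-239\right) \left(-127\right) + \left(8 + 168\right)\right) = -4 + \left(30353 + 176\right) = -4 + 30529 = 30525$)
$\left(\sqrt{-85195 + 9935} + a{\left(-473,683 \right)}\right) \left(s + 36 \cdot 1762\right) = \left(\sqrt{-85195 + 9935} + \left(\frac{148}{-473} - \frac{473}{683}\right)\right) \left(30525 + 36 \cdot 1762\right) = \left(\sqrt{-75260} + \left(148 \left(- \frac{1}{473}\right) - \frac{473}{683}\right)\right) \left(30525 + 63432\right) = \left(2 i \sqrt{18815} - \frac{324813}{323059}\right) 93957 = \left(- \frac{324813}{323059} + 2 i \sqrt{18815}\right) 93957 = - \frac{30518455041}{323059} + 187914 i \sqrt{18815}$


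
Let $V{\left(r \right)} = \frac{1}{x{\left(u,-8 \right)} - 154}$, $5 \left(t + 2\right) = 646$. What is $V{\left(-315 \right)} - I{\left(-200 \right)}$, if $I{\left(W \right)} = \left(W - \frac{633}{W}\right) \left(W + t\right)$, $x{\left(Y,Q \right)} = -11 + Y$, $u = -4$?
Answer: $- \frac{605425343}{42250} \approx -14330.0$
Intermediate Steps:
$t = \frac{636}{5}$ ($t = -2 + \frac{1}{5} \cdot 646 = -2 + \frac{646}{5} = \frac{636}{5} \approx 127.2$)
$V{\left(r \right)} = - \frac{1}{169}$ ($V{\left(r \right)} = \frac{1}{\left(-11 - 4\right) - 154} = \frac{1}{-15 - 154} = \frac{1}{-169} = - \frac{1}{169}$)
$I{\left(W \right)} = \left(\frac{636}{5} + W\right) \left(W - \frac{633}{W}\right)$ ($I{\left(W \right)} = \left(W - \frac{633}{W}\right) \left(W + \frac{636}{5}\right) = \left(W - \frac{633}{W}\right) \left(\frac{636}{5} + W\right) = \left(\frac{636}{5} + W\right) \left(W - \frac{633}{W}\right)$)
$V{\left(-315 \right)} - I{\left(-200 \right)} = - \frac{1}{169} - \left(-633 + \left(-200\right)^{2} - \frac{402588}{5 \left(-200\right)} + \frac{636}{5} \left(-200\right)\right) = - \frac{1}{169} - \left(-633 + 40000 - - \frac{100647}{250} - 25440\right) = - \frac{1}{169} - \left(-633 + 40000 + \frac{100647}{250} - 25440\right) = - \frac{1}{169} - \frac{3582397}{250} = - \frac{605425343}{42250}$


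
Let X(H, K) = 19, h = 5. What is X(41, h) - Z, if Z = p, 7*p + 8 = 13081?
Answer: -12940/7 ≈ -1848.6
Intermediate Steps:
p = 13073/7 (p = -8/7 + (⅐)*13081 = -8/7 + 13081/7 = 13073/7 ≈ 1867.6)
Z = 13073/7 ≈ 1867.6
X(41, h) - Z = 19 - 1*13073/7 = 19 - 13073/7 = -12940/7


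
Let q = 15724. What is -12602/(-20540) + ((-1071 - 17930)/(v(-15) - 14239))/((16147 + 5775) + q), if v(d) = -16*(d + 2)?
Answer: 832113203774/1356181809255 ≈ 0.61357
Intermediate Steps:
v(d) = -32 - 16*d (v(d) = -16*(2 + d) = -32 - 16*d)
-12602/(-20540) + ((-1071 - 17930)/(v(-15) - 14239))/((16147 + 5775) + q) = -12602/(-20540) + ((-1071 - 17930)/((-32 - 16*(-15)) - 14239))/((16147 + 5775) + 15724) = -12602*(-1/20540) + (-19001/((-32 + 240) - 14239))/(21922 + 15724) = 6301/10270 - 19001/(208 - 14239)/37646 = 6301/10270 - 19001/(-14031)*(1/37646) = 6301/10270 - 19001*(-1/14031)*(1/37646) = 6301/10270 + (19001/14031)*(1/37646) = 6301/10270 + 19001/528211026 = 832113203774/1356181809255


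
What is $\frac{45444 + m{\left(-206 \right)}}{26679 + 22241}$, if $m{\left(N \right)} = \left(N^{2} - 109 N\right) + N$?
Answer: $\frac{13766}{6115} \approx 2.2512$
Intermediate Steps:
$m{\left(N \right)} = N^{2} - 108 N$
$\frac{45444 + m{\left(-206 \right)}}{26679 + 22241} = \frac{45444 - 206 \left(-108 - 206\right)}{26679 + 22241} = \frac{45444 - -64684}{48920} = \left(45444 + 64684\right) \frac{1}{48920} = 110128 \cdot \frac{1}{48920} = \frac{13766}{6115}$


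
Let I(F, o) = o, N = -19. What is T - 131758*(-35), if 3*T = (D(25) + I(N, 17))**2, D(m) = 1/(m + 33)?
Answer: 15513511643/3364 ≈ 4.6116e+6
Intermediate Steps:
D(m) = 1/(33 + m)
T = 324723/3364 (T = (1/(33 + 25) + 17)**2/3 = (1/58 + 17)**2/3 = (987/58)**2/3 = (1/3)*(974169/3364) = 324723/3364 ≈ 96.529)
T - 131758*(-35) = 324723/3364 - 131758*(-35) = 324723/3364 + 4611530 = 15513511643/3364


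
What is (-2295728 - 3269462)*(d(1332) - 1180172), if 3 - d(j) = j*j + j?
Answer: 16449171212750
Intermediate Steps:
d(j) = 3 - j - j² (d(j) = 3 - (j*j + j) = 3 - (j² + j) = 3 - (j + j²) = 3 + (-j - j²) = 3 - j - j²)
(-2295728 - 3269462)*(d(1332) - 1180172) = (-2295728 - 3269462)*((3 - 1*1332 - 1*1332²) - 1180172) = -5565190*((3 - 1332 - 1*1774224) - 1180172) = -5565190*((3 - 1332 - 1774224) - 1180172) = -5565190*(-1775553 - 1180172) = -5565190*(-2955725) = 16449171212750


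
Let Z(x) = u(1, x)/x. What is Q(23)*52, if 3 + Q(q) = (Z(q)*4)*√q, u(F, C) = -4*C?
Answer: -156 - 832*√23 ≈ -4146.1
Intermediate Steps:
Z(x) = -4 (Z(x) = (-4*x)/x = -4)
Q(q) = -3 - 16*√q (Q(q) = -3 + (-4*4)*√q = -3 - 16*√q)
Q(23)*52 = (-3 - 16*√23)*52 = -156 - 832*√23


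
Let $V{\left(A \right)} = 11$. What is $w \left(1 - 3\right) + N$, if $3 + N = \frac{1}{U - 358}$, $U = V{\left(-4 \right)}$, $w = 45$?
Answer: $- \frac{32272}{347} \approx -93.003$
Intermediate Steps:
$U = 11$
$N = - \frac{1042}{347}$ ($N = -3 + \frac{1}{11 - 358} = -3 + \frac{1}{-347} = -3 - \frac{1}{347} = - \frac{1042}{347} \approx -3.0029$)
$w \left(1 - 3\right) + N = 45 \left(1 - 3\right) - \frac{1042}{347} = 45 \left(-2\right) - \frac{1042}{347} = -90 - \frac{1042}{347} = - \frac{32272}{347}$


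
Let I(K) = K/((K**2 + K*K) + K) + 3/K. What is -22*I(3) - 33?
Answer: -407/7 ≈ -58.143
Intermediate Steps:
I(K) = 3/K + K/(K + 2*K**2) (I(K) = K/((K**2 + K**2) + K) + 3/K = K/(2*K**2 + K) + 3/K = K/(K + 2*K**2) + 3/K = 3/K + K/(K + 2*K**2))
-22*I(3) - 33 = -22*(3 + 7*3)/(3*(1 + 2*3)) - 33 = -22*(3 + 21)/(3*(1 + 6)) - 33 = -22*24/(3*7) - 33 = -22*8/7 - 33 = -176/7 - 33 = -407/7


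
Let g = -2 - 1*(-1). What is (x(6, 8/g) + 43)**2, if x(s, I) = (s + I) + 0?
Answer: 1681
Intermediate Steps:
g = -1 (g = -2 + 1 = -1)
x(s, I) = I + s (x(s, I) = (I + s) + 0 = I + s)
(x(6, 8/g) + 43)**2 = ((8/(-1) + 6) + 43)**2 = ((8*(-1) + 6) + 43)**2 = ((-8 + 6) + 43)**2 = (-2 + 43)**2 = 41**2 = 1681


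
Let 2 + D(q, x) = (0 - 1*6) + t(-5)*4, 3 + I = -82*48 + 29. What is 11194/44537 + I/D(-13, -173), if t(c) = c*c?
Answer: -3763257/89074 ≈ -42.249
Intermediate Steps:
t(c) = c²
I = -3910 (I = -3 + (-82*48 + 29) = -3 + (-3936 + 29) = -3 - 3907 = -3910)
D(q, x) = 92 (D(q, x) = -2 + ((0 - 1*6) + (-5)²*4) = -2 + ((0 - 6) + 25*4) = -2 + (-6 + 100) = -2 + 94 = 92)
11194/44537 + I/D(-13, -173) = 11194/44537 - 3910/92 = 11194*(1/44537) - 3910*1/92 = 11194/44537 - 85/2 = -3763257/89074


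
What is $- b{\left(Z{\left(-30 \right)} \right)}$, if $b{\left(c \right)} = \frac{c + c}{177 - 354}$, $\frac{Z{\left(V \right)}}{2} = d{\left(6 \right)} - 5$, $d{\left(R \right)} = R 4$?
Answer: $\frac{76}{177} \approx 0.42938$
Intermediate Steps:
$d{\left(R \right)} = 4 R$
$Z{\left(V \right)} = 38$ ($Z{\left(V \right)} = 2 \left(4 \cdot 6 - 5\right) = 2 \left(24 - 5\right) = 2 \cdot 19 = 38$)
$b{\left(c \right)} = - \frac{2 c}{177}$ ($b{\left(c \right)} = \frac{2 c}{-177} = 2 c \left(- \frac{1}{177}\right) = - \frac{2 c}{177}$)
$- b{\left(Z{\left(-30 \right)} \right)} = - \frac{\left(-2\right) 38}{177} = \left(-1\right) \left(- \frac{76}{177}\right) = \frac{76}{177}$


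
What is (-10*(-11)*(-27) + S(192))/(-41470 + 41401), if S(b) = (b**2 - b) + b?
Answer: -11298/23 ≈ -491.22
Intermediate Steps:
S(b) = b**2
(-10*(-11)*(-27) + S(192))/(-41470 + 41401) = (-10*(-11)*(-27) + 192**2)/(-41470 + 41401) = (110*(-27) + 36864)/(-69) = (-2970 + 36864)*(-1/69) = 33894*(-1/69) = -11298/23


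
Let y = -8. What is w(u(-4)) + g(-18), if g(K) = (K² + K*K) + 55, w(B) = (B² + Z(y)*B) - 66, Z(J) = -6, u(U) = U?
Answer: 677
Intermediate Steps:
w(B) = -66 + B² - 6*B (w(B) = (B² - 6*B) - 66 = -66 + B² - 6*B)
g(K) = 55 + 2*K² (g(K) = (K² + K²) + 55 = 2*K² + 55 = 55 + 2*K²)
w(u(-4)) + g(-18) = (-66 + (-4)² - 6*(-4)) + (55 + 2*(-18)²) = (-66 + 16 + 24) + (55 + 2*324) = -26 + (55 + 648) = -26 + 703 = 677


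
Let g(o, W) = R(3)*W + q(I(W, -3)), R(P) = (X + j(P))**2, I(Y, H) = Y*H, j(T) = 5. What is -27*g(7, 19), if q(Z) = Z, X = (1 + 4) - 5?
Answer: -11286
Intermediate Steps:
X = 0 (X = 5 - 5 = 0)
I(Y, H) = H*Y
R(P) = 25 (R(P) = (0 + 5)**2 = 5**2 = 25)
g(o, W) = 22*W (g(o, W) = 25*W - 3*W = 22*W)
-27*g(7, 19) = -594*19 = -27*418 = -11286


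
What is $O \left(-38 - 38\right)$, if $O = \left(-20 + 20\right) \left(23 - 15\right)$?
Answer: $0$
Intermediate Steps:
$O = 0$ ($O = 0 \cdot 8 = 0$)
$O \left(-38 - 38\right) = 0 \left(-38 - 38\right) = 0 \left(-76\right) = 0$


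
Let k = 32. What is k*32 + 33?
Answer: 1057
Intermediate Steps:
k*32 + 33 = 32*32 + 33 = 1024 + 33 = 1057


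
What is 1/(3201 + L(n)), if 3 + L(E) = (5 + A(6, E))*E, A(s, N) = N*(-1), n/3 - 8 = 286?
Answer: -1/770316 ≈ -1.2982e-6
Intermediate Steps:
n = 882 (n = 24 + 3*286 = 24 + 858 = 882)
A(s, N) = -N
L(E) = -3 + E*(5 - E) (L(E) = -3 + (5 - E)*E = -3 + E*(5 - E))
1/(3201 + L(n)) = 1/(3201 + (-3 - 1*882**2 + 5*882)) = 1/(3201 + (-3 - 1*777924 + 4410)) = 1/(3201 + (-3 - 777924 + 4410)) = 1/(3201 - 773517) = 1/(-770316) = -1/770316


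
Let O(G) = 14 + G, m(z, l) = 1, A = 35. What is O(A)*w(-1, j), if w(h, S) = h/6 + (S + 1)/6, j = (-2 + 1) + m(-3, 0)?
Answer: 0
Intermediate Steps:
j = 0 (j = (-2 + 1) + 1 = -1 + 1 = 0)
w(h, S) = 1/6 + S/6 + h/6 (w(h, S) = h*(1/6) + (1 + S)*(1/6) = h/6 + (1/6 + S/6) = 1/6 + S/6 + h/6)
O(A)*w(-1, j) = (14 + 35)*(1/6 + (1/6)*0 + (1/6)*(-1)) = 49*(1/6 + 0 - 1/6) = 49*0 = 0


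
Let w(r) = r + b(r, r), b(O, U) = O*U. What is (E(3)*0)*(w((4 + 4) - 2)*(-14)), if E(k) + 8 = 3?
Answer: 0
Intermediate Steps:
E(k) = -5 (E(k) = -8 + 3 = -5)
w(r) = r + r² (w(r) = r + r*r = r + r²)
(E(3)*0)*(w((4 + 4) - 2)*(-14)) = (-5*0)*((((4 + 4) - 2)*(1 + ((4 + 4) - 2)))*(-14)) = 0*(((8 - 2)*(1 + (8 - 2)))*(-14)) = 0*((6*(1 + 6))*(-14)) = 0*((6*7)*(-14)) = 0*(42*(-14)) = 0*(-588) = 0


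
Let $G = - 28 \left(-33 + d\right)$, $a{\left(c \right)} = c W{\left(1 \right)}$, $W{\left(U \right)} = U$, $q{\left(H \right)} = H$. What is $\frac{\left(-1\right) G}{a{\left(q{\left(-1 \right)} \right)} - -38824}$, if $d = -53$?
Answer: $- \frac{2408}{38823} \approx -0.062025$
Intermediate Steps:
$a{\left(c \right)} = c$ ($a{\left(c \right)} = c 1 = c$)
$G = 2408$ ($G = - 28 \left(-33 - 53\right) = \left(-28\right) \left(-86\right) = 2408$)
$\frac{\left(-1\right) G}{a{\left(q{\left(-1 \right)} \right)} - -38824} = \frac{\left(-1\right) 2408}{-1 - -38824} = - \frac{2408}{-1 + 38824} = - \frac{2408}{38823}$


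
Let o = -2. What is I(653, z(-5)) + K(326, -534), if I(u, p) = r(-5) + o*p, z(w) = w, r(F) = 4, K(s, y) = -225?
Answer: -211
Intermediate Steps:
I(u, p) = 4 - 2*p
I(653, z(-5)) + K(326, -534) = (4 - 2*(-5)) - 225 = (4 + 10) - 225 = 14 - 225 = -211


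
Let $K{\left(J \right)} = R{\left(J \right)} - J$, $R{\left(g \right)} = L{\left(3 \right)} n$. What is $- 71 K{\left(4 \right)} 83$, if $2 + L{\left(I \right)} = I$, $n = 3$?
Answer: $5893$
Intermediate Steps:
$L{\left(I \right)} = -2 + I$
$R{\left(g \right)} = 3$ ($R{\left(g \right)} = \left(-2 + 3\right) 3 = 1 \cdot 3 = 3$)
$K{\left(J \right)} = 3 - J$
$- 71 K{\left(4 \right)} 83 = - 71 \left(3 - 4\right) 83 = \left(-71\right) \left(-1\right) 83 = 71 \cdot 83 = 5893$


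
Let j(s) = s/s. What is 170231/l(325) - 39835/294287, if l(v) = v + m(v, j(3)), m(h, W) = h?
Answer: 50070877547/191286550 ≈ 261.76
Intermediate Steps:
j(s) = 1
l(v) = 2*v (l(v) = v + v = 2*v)
170231/l(325) - 39835/294287 = 170231/((2*325)) - 39835/294287 = 170231/650 - 39835*1/294287 = 170231*(1/650) - 39835/294287 = 170231/650 - 39835/294287 = 50070877547/191286550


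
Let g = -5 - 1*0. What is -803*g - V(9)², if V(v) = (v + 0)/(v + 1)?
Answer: 401419/100 ≈ 4014.2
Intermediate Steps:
g = -5 (g = -5 + 0 = -5)
V(v) = v/(1 + v)
-803*g - V(9)² = -803*(-5) - (9/(1 + 9))² = 4015 - (9/10)² = 4015 - 1*81/100 = 4015 - 81/100 = 401419/100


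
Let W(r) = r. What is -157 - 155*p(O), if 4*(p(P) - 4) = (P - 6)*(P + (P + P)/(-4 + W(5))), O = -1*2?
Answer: -2637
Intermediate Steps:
O = -2
p(P) = 4 + 3*P*(-6 + P)/4 (p(P) = 4 + ((P - 6)*(P + (P + P)/(-4 + 5)))/4 = 4 + ((-6 + P)*(P + (2*P)/1))/4 = 4 + ((-6 + P)*(P + (2*P)*1))/4 = 4 + ((-6 + P)*(P + 2*P))/4 = 4 + ((-6 + P)*(3*P))/4 = 4 + (3*P*(-6 + P))/4 = 4 + 3*P*(-6 + P)/4)
-157 - 155*p(O) = -157 - 155*(4 - 9/2*(-2) + (¾)*(-2)²) = -157 - 155*(4 + 9 + (¾)*4) = -157 - 155*(4 + 9 + 3) = -157 - 155*16 = -157 - 2480 = -2637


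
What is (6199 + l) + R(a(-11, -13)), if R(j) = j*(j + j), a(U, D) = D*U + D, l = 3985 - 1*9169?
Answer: 34815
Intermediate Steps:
l = -5184 (l = 3985 - 9169 = -5184)
a(U, D) = D + D*U
R(j) = 2*j² (R(j) = j*(2*j) = 2*j²)
(6199 + l) + R(a(-11, -13)) = (6199 - 5184) + 2*(-13*(1 - 11))² = 1015 + 2*(-13*(-10))² = 1015 + 2*130² = 1015 + 2*16900 = 1015 + 33800 = 34815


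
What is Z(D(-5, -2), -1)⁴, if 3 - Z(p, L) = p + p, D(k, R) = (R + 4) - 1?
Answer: 1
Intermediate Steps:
D(k, R) = 3 + R (D(k, R) = (4 + R) - 1 = 3 + R)
Z(p, L) = 3 - 2*p (Z(p, L) = 3 - (p + p) = 3 - 2*p)
Z(D(-5, -2), -1)⁴ = (3 - 2*(3 - 2))⁴ = (3 - 2*1)⁴ = (3 - 2)⁴ = 1⁴ = 1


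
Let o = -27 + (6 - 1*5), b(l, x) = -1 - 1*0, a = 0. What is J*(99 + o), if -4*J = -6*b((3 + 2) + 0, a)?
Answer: -219/2 ≈ -109.50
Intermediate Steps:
b(l, x) = -1 (b(l, x) = -1 + 0 = -1)
J = -3/2 (J = -(-3)*(-1)/2 = -¼*6 = -3/2 ≈ -1.5000)
o = -26 (o = -27 + (6 - 5) = -27 + 1 = -26)
J*(99 + o) = -3*(99 - 26)/2 = -3/2*73 = -219/2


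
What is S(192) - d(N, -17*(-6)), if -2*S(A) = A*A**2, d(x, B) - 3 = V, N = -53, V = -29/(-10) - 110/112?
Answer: -990905697/280 ≈ -3.5389e+6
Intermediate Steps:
V = 537/280 (V = -29*(-1/10) - 110*1/112 = 29/10 - 55/56 = 537/280 ≈ 1.9179)
d(x, B) = 1377/280 (d(x, B) = 3 + 537/280 = 1377/280)
S(A) = -A**3/2 (S(A) = -A*A**2/2 = -A**3/2)
S(192) - d(N, -17*(-6)) = -1/2*192**3 - 1*1377/280 = -1/2*7077888 - 1377/280 = -3538944 - 1377/280 = -990905697/280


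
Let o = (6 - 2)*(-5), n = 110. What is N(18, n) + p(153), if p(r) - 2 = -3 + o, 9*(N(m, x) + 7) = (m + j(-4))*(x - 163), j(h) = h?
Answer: -994/9 ≈ -110.44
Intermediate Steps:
o = -20 (o = 4*(-5) = -20)
N(m, x) = -7 + (-163 + x)*(-4 + m)/9 (N(m, x) = -7 + ((m - 4)*(x - 163))/9 = -7 + ((-4 + m)*(-163 + x))/9 = -7 + ((-163 + x)*(-4 + m))/9 = -7 + (-163 + x)*(-4 + m)/9)
p(r) = -21 (p(r) = 2 + (-3 - 20) = 2 - 23 = -21)
N(18, n) + p(153) = (589/9 - 163/9*18 - 4/9*110 + (1/9)*18*110) - 21 = (589/9 - 326 - 440/9 + 220) - 21 = -805/9 - 21 = -994/9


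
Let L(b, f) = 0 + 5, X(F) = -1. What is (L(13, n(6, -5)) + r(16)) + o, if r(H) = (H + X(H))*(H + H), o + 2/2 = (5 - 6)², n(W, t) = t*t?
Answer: 485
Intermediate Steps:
n(W, t) = t²
L(b, f) = 5
o = 0 (o = -1 + (5 - 6)² = -1 + (-1)² = -1 + 1 = 0)
r(H) = 2*H*(-1 + H) (r(H) = (H - 1)*(H + H) = (-1 + H)*(2*H) = 2*H*(-1 + H))
(L(13, n(6, -5)) + r(16)) + o = (5 + 2*16*(-1 + 16)) + 0 = (5 + 2*16*15) + 0 = (5 + 480) + 0 = 485 + 0 = 485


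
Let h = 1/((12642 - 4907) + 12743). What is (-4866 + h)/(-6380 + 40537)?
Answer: -99645947/699467046 ≈ -0.14246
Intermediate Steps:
h = 1/20478 (h = 1/(7735 + 12743) = 1/20478 ≈ 4.8833e-5)
(-4866 + h)/(-6380 + 40537) = (-4866 + 1/20478)/(-6380 + 40537) = -99645947/20478/34157 = -99645947/20478*1/34157 = -99645947/699467046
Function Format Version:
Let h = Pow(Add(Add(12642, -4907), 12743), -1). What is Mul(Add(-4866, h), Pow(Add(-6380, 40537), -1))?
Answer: Rational(-99645947, 699467046) ≈ -0.14246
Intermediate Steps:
h = Rational(1, 20478) (h = Pow(Add(7735, 12743), -1) = Pow(20478, -1) = Rational(1, 20478) ≈ 4.8833e-5)
Mul(Add(-4866, h), Pow(Add(-6380, 40537), -1)) = Mul(Add(-4866, Rational(1, 20478)), Pow(Add(-6380, 40537), -1)) = Mul(Rational(-99645947, 20478), Pow(34157, -1)) = Mul(Rational(-99645947, 20478), Rational(1, 34157)) = Rational(-99645947, 699467046)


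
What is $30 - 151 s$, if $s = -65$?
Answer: $9845$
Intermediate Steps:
$30 - 151 s = 30 - -9815 = 30 + 9815 = 9845$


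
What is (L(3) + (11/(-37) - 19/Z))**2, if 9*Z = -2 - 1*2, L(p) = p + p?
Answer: 51423241/21904 ≈ 2347.7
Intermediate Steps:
L(p) = 2*p
Z = -4/9 (Z = (-2 - 1*2)/9 = (-2 - 2)/9 = (1/9)*(-4) = -4/9 ≈ -0.44444)
(L(3) + (11/(-37) - 19/Z))**2 = (2*3 + (11/(-37) - 19/(-4/9)))**2 = (6 + (11*(-1/37) - 19*(-9/4)))**2 = (6 + (-11/37 + 171/4))**2 = (6 + 6283/148)**2 = (7171/148)**2 = 51423241/21904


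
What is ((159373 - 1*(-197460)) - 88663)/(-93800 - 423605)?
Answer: -7662/14783 ≈ -0.51830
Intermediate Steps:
((159373 - 1*(-197460)) - 88663)/(-93800 - 423605) = ((159373 + 197460) - 88663)/(-517405) = (356833 - 88663)*(-1/517405) = 268170*(-1/517405) = -7662/14783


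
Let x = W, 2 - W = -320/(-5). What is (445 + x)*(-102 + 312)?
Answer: 80430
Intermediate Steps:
W = -62 (W = 2 - (-320)/(-5) = 2 - (-320)*(-1)/5 = 2 - 1*64 = 2 - 64 = -62)
x = -62
(445 + x)*(-102 + 312) = (445 - 62)*(-102 + 312) = 383*210 = 80430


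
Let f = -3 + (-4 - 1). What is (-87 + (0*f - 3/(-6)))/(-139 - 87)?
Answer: 173/452 ≈ 0.38274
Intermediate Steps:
f = -8 (f = -3 - 5 = -8)
(-87 + (0*f - 3/(-6)))/(-139 - 87) = (-87 + (0*(-8) - 3/(-6)))/(-139 - 87) = (-87 + (0 - 3*(-1/6)))/(-226) = -(-87 + (0 + 1/2))/226 = -(-87 + 1/2)/226 = -1/226*(-173/2) = 173/452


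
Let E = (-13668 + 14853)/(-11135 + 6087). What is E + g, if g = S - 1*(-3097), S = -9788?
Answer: -33777353/5048 ≈ -6691.2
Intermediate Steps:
E = -1185/5048 (E = 1185/(-5048) = 1185*(-1/5048) = -1185/5048 ≈ -0.23475)
g = -6691 (g = -9788 - 1*(-3097) = -9788 + 3097 = -6691)
E + g = -1185/5048 - 6691 = -33777353/5048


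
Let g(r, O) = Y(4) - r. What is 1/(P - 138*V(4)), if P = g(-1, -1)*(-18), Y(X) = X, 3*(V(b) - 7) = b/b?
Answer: -1/1102 ≈ -0.00090744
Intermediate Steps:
V(b) = 22/3 (V(b) = 7 + (b/b)/3 = 7 + (⅓)*1 = 7 + ⅓ = 22/3)
g(r, O) = 4 - r
P = -90 (P = (4 - 1*(-1))*(-18) = (4 + 1)*(-18) = 5*(-18) = -90)
1/(P - 138*V(4)) = 1/(-90 - 138*22/3) = 1/(-90 - 1012) = 1/(-1102) = -1/1102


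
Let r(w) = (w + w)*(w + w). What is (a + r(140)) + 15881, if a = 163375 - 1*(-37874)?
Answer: 295530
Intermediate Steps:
r(w) = 4*w**2 (r(w) = (2*w)*(2*w) = 4*w**2)
a = 201249 (a = 163375 + 37874 = 201249)
(a + r(140)) + 15881 = (201249 + 4*140**2) + 15881 = (201249 + 4*19600) + 15881 = (201249 + 78400) + 15881 = 279649 + 15881 = 295530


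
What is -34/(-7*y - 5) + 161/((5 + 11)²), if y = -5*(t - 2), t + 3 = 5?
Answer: 9509/1280 ≈ 7.4289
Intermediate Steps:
t = 2 (t = -3 + 5 = 2)
y = 0 (y = -5*(2 - 2) = -5*0 = 0)
-34/(-7*y - 5) + 161/((5 + 11)²) = -34/(-7*0 - 5) + 161/((5 + 11)²) = -34/(0 - 5) + 161/(16²) = -34/(-5) + 161/256 = -34*(-⅕) + 161*(1/256) = 34/5 + 161/256 = 9509/1280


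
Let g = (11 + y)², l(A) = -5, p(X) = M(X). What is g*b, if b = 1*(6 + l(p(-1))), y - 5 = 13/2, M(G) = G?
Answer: 2025/4 ≈ 506.25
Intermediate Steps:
p(X) = X
y = 23/2 (y = 5 + 13/2 = 23/2 ≈ 11.500)
b = 1 (b = 1*(6 - 5) = 1*1 = 1)
g = 2025/4 (g = (11 + 23/2)² = (45/2)² = 2025/4 ≈ 506.25)
g*b = (2025/4)*1 = 2025/4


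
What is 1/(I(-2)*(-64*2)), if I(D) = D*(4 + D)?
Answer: 1/512 ≈ 0.0019531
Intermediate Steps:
1/(I(-2)*(-64*2)) = 1/((-2*(4 - 2))*(-64*2)) = 1/(-2*2*(-128)) = 1/(-4*(-128)) = 1/512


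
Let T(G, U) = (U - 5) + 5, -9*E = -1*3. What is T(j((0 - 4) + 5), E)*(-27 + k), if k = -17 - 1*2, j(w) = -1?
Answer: -46/3 ≈ -15.333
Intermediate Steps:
E = ⅓ (E = -(-1)*3/9 = -⅑*(-3) = ⅓ ≈ 0.33333)
k = -19 (k = -17 - 2 = -19)
T(G, U) = U (T(G, U) = (-5 + U) + 5 = U)
T(j((0 - 4) + 5), E)*(-27 + k) = (-27 - 19)/3 = (⅓)*(-46) = -46/3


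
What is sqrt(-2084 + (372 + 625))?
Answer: I*sqrt(1087) ≈ 32.97*I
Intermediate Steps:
sqrt(-2084 + (372 + 625)) = sqrt(-2084 + 997) = sqrt(-1087) = I*sqrt(1087)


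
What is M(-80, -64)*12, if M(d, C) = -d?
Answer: 960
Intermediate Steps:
M(-80, -64)*12 = -1*(-80)*12 = 80*12 = 960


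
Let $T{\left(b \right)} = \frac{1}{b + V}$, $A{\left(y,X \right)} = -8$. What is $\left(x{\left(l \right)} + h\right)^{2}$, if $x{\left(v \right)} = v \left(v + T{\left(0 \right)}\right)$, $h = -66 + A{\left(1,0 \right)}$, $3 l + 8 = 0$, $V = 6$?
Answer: $\frac{40804}{9} \approx 4533.8$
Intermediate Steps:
$l = - \frac{8}{3}$ ($l = - \frac{8}{3} + \frac{1}{3} \cdot 0 = - \frac{8}{3} + 0 = - \frac{8}{3} \approx -2.6667$)
$h = -74$ ($h = -66 - 8 = -74$)
$T{\left(b \right)} = \frac{1}{6 + b}$ ($T{\left(b \right)} = \frac{1}{b + 6} = \frac{1}{6 + b}$)
$x{\left(v \right)} = v \left(\frac{1}{6} + v\right)$ ($x{\left(v \right)} = v \left(v + \frac{1}{6 + 0}\right) = v \left(v + \frac{1}{6}\right) = v \left(\frac{1}{6} + v\right)$)
$\left(x{\left(l \right)} + h\right)^{2} = \left(- \frac{8 \left(\frac{1}{6} - \frac{8}{3}\right)}{3} - 74\right)^{2} = \left(\left(- \frac{8}{3}\right) \left(- \frac{5}{2}\right) - 74\right)^{2} = \left(\frac{20}{3} - 74\right)^{2} = \left(- \frac{202}{3}\right)^{2} = \frac{40804}{9}$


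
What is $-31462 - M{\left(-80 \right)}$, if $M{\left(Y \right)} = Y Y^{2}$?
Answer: $480538$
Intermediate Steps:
$M{\left(Y \right)} = Y^{3}$
$-31462 - M{\left(-80 \right)} = -31462 - \left(-80\right)^{3} = -31462 - -512000 = -31462 + 512000 = 480538$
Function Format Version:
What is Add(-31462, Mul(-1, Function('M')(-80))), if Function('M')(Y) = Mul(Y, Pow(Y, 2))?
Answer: 480538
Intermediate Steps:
Function('M')(Y) = Pow(Y, 3)
Add(-31462, Mul(-1, Function('M')(-80))) = Add(-31462, Mul(-1, Pow(-80, 3))) = Add(-31462, Mul(-1, -512000)) = Add(-31462, 512000) = 480538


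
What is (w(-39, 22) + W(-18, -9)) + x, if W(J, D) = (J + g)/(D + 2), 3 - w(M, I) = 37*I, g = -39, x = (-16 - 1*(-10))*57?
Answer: -8014/7 ≈ -1144.9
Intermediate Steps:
x = -342 (x = (-16 + 10)*57 = -6*57 = -342)
w(M, I) = 3 - 37*I
W(J, D) = (-39 + J)/(2 + D) (W(J, D) = (J - 39)/(D + 2) = (-39 + J)/(2 + D))
(w(-39, 22) + W(-18, -9)) + x = ((3 - 37*22) + (-39 - 18)/(2 - 9)) - 342 = ((3 - 814) - 57/(-7)) - 342 = (-811 - ⅐*(-57)) - 342 = (-811 + 57/7) - 342 = -5620/7 - 342 = -8014/7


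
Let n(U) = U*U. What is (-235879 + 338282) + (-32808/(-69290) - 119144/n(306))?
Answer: 83048677111681/811004805 ≈ 1.0240e+5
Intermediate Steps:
n(U) = U²
(-235879 + 338282) + (-32808/(-69290) - 119144/n(306)) = (-235879 + 338282) + (-32808/(-69290) - 119144/(306²)) = 102403 + (-32808*(-1/69290) - 119144/93636) = 102403 + (16404/34645 - 119144*1/93636) = 102403 + (16404/34645 - 29786/23409) = 102403 - 647934734/811004805 = 83048677111681/811004805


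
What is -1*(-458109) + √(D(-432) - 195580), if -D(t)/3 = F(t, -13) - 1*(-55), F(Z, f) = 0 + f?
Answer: 458109 + 7*I*√3994 ≈ 4.5811e+5 + 442.39*I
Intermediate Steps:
F(Z, f) = f
D(t) = -126 (D(t) = -3*(-13 - 1*(-55)) = -3*(-13 + 55) = -3*42 = -126)
-1*(-458109) + √(D(-432) - 195580) = -1*(-458109) + √(-126 - 195580) = 458109 + √(-195706) = 458109 + 7*I*√3994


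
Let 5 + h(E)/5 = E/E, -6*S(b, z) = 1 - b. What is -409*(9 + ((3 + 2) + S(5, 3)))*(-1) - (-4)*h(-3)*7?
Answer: 16316/3 ≈ 5438.7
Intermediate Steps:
S(b, z) = -⅙ + b/6 (S(b, z) = -(1 - b)/6 = -⅙ + b/6)
h(E) = -20 (h(E) = -25 + 5*(E/E) = -25 + 5*1 = -25 + 5 = -20)
-409*(9 + ((3 + 2) + S(5, 3)))*(-1) - (-4)*h(-3)*7 = -409*(9 + ((3 + 2) + (-⅙ + (⅙)*5)))*(-1) - (-4)*(-20)*7 = -409*(9 + (5 + (-⅙ + ⅚)))*(-1) - 4*20*7 = -409*(9 + (5 + ⅔))*(-1) - 80*7 = -409*(9 + 17/3)*(-1) - 560 = -17996*(-1)/3 - 560 = -409*(-44/3) - 560 = 17996/3 - 560 = 16316/3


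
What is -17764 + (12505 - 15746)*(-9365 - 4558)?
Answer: 45106679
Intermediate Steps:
-17764 + (12505 - 15746)*(-9365 - 4558) = -17764 - 3241*(-13923) = -17764 + 45124443 = 45106679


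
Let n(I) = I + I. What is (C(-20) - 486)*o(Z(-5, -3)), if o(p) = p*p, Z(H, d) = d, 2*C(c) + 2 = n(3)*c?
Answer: -4923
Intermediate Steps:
n(I) = 2*I
C(c) = -1 + 3*c (C(c) = -1 + ((2*3)*c)/2 = -1 + (6*c)/2 = -1 + 3*c)
o(p) = p²
(C(-20) - 486)*o(Z(-5, -3)) = ((-1 + 3*(-20)) - 486)*(-3)² = ((-1 - 60) - 486)*9 = (-61 - 486)*9 = -547*9 = -4923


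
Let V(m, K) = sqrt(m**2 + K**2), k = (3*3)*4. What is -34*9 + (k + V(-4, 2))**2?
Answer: 1010 + 144*sqrt(5) ≈ 1332.0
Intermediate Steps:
k = 36 (k = 9*4 = 36)
V(m, K) = sqrt(K**2 + m**2)
-34*9 + (k + V(-4, 2))**2 = -34*9 + (36 + sqrt(2**2 + (-4)**2))**2 = -306 + (36 + sqrt(4 + 16))**2 = -306 + (36 + sqrt(20))**2 = -306 + (36 + 2*sqrt(5))**2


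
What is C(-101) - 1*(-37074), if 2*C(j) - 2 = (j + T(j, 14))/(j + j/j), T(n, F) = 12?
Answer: 7415089/200 ≈ 37075.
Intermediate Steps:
C(j) = 1 + (12 + j)/(2*(1 + j)) (C(j) = 1 + ((j + 12)/(j + j/j))/2 = 1 + ((12 + j)/(j + 1))/2 = 1 + ((12 + j)/(1 + j))/2 = 1 + (12 + j)/(2*(1 + j)))
C(-101) - 1*(-37074) = (14 + 3*(-101))/(2*(1 - 101)) - 1*(-37074) = (½)*(14 - 303)/(-100) + 37074 = (½)*(-1/100)*(-289) + 37074 = 289/200 + 37074 = 7415089/200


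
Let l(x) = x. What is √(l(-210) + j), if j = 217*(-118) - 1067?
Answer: 3*I*√2987 ≈ 163.96*I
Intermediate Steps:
j = -26673 (j = -25606 - 1067 = -26673)
√(l(-210) + j) = √(-210 - 26673) = √(-26883) = 3*I*√2987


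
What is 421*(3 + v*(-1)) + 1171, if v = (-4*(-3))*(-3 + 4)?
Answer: -2618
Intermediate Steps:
v = 12 (v = 12*1 = 12)
421*(3 + v*(-1)) + 1171 = 421*(3 + 12*(-1)) + 1171 = 421*(3 - 12) + 1171 = 421*(-9) + 1171 = -3789 + 1171 = -2618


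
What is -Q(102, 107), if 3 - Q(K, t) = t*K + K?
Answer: 11013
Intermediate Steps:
Q(K, t) = 3 - K - K*t (Q(K, t) = 3 - (t*K + K) = 3 - (K*t + K) = 3 - (K + K*t) = 3 + (-K - K*t) = 3 - K - K*t)
-Q(102, 107) = -(3 - 1*102 - 1*102*107) = -(3 - 102 - 10914) = -1*(-11013) = 11013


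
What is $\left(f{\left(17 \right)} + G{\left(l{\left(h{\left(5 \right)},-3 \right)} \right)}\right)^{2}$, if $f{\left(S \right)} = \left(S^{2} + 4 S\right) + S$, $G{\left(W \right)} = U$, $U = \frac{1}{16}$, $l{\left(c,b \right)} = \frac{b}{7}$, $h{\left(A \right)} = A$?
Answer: $\frac{35820225}{256} \approx 1.3992 \cdot 10^{5}$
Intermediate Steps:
$l{\left(c,b \right)} = \frac{b}{7}$ ($l{\left(c,b \right)} = b \frac{1}{7} = \frac{b}{7}$)
$U = \frac{1}{16} \approx 0.0625$
$G{\left(W \right)} = \frac{1}{16}$
$f{\left(S \right)} = S^{2} + 5 S$
$\left(f{\left(17 \right)} + G{\left(l{\left(h{\left(5 \right)},-3 \right)} \right)}\right)^{2} = \left(17 \left(5 + 17\right) + \frac{1}{16}\right)^{2} = \left(17 \cdot 22 + \frac{1}{16}\right)^{2} = \left(374 + \frac{1}{16}\right)^{2} = \left(\frac{5985}{16}\right)^{2} = \frac{35820225}{256}$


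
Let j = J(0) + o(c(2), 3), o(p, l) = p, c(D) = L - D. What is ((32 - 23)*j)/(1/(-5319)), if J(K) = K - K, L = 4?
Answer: -95742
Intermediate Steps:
c(D) = 4 - D
J(K) = 0
j = 2 (j = 0 + (4 - 1*2) = 0 + (4 - 2) = 0 + 2 = 2)
((32 - 23)*j)/(1/(-5319)) = ((32 - 23)*2)/(1/(-5319)) = (9*2)/(-1/5319) = 18*(-5319) = -95742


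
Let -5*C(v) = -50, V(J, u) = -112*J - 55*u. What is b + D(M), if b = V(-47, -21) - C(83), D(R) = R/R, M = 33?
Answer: 6410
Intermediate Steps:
D(R) = 1
C(v) = 10 (C(v) = -⅕*(-50) = 10)
b = 6409 (b = (-112*(-47) - 55*(-21)) - 1*10 = (5264 + 1155) - 10 = 6419 - 10 = 6409)
b + D(M) = 6409 + 1 = 6410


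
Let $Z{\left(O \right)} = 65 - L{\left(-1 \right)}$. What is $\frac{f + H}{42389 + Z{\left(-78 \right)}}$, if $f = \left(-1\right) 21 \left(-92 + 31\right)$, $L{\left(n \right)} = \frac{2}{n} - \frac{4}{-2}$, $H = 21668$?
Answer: $\frac{22949}{42454} \approx 0.54056$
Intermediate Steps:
$L{\left(n \right)} = 2 + \frac{2}{n}$ ($L{\left(n \right)} = \frac{2}{n} - -2 = \frac{2}{n} + 2 = 2 + \frac{2}{n}$)
$f = 1281$ ($f = \left(-21\right) \left(-61\right) = 1281$)
$Z{\left(O \right)} = 65$ ($Z{\left(O \right)} = 65 - \left(2 + \frac{2}{-1}\right) = 65 - \left(2 + 2 \left(-1\right)\right) = 65 - \left(2 - 2\right) = 65 - 0 = 65 + 0 = 65$)
$\frac{f + H}{42389 + Z{\left(-78 \right)}} = \frac{1281 + 21668}{42389 + 65} = \frac{22949}{42454}$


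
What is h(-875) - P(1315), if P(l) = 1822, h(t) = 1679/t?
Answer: -1595929/875 ≈ -1823.9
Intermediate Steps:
h(-875) - P(1315) = 1679/(-875) - 1*1822 = 1679*(-1/875) - 1822 = -1679/875 - 1822 = -1595929/875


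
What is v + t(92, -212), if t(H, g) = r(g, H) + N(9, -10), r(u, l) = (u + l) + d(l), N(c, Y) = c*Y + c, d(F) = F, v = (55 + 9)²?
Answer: 3987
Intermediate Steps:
v = 4096 (v = 64² = 4096)
N(c, Y) = c + Y*c (N(c, Y) = Y*c + c = c + Y*c)
r(u, l) = u + 2*l (r(u, l) = (u + l) + l = (l + u) + l = u + 2*l)
t(H, g) = -81 + g + 2*H (t(H, g) = (g + 2*H) + 9*(1 - 10) = (g + 2*H) + 9*(-9) = (g + 2*H) - 81 = -81 + g + 2*H)
v + t(92, -212) = 4096 + (-81 - 212 + 2*92) = 4096 + (-81 - 212 + 184) = 4096 - 109 = 3987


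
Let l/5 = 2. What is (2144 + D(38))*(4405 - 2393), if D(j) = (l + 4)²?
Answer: 4708080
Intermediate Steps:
l = 10 (l = 5*2 = 10)
D(j) = 196 (D(j) = (10 + 4)² = 14² = 196)
(2144 + D(38))*(4405 - 2393) = (2144 + 196)*(4405 - 2393) = 2340*2012 = 4708080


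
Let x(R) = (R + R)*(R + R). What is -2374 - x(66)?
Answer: -19798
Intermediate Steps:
x(R) = 4*R² (x(R) = (2*R)*(2*R) = 4*R²)
-2374 - x(66) = -2374 - 4*66² = -2374 - 4*4356 = -2374 - 1*17424 = -2374 - 17424 = -19798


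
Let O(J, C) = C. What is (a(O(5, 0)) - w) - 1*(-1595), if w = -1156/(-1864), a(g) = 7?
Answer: 746243/466 ≈ 1601.4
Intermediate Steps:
w = 289/466 (w = -1156*(-1/1864) = 289/466 ≈ 0.62017)
(a(O(5, 0)) - w) - 1*(-1595) = (7 - 1*289/466) - 1*(-1595) = (7 - 289/466) + 1595 = 2973/466 + 1595 = 746243/466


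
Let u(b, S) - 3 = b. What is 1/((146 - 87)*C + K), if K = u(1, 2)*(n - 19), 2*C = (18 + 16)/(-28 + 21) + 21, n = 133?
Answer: 14/13051 ≈ 0.0010727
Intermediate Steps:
u(b, S) = 3 + b
C = 113/14 (C = ((18 + 16)/(-28 + 21) + 21)/2 = (34/(-7) + 21)/2 = (34*(-⅐) + 21)/2 = (-34/7 + 21)/2 = (½)*(113/7) = 113/14 ≈ 8.0714)
K = 456 (K = (3 + 1)*(133 - 19) = 4*114 = 456)
1/((146 - 87)*C + K) = 1/((146 - 87)*(113/14) + 456) = 1/(59*(113/14) + 456) = 1/(6667/14 + 456) = 1/(13051/14) = 14/13051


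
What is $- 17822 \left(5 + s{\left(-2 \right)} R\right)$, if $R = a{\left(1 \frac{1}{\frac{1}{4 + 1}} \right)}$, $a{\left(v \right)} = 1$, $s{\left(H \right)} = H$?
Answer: $-53466$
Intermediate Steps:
$R = 1$
$- 17822 \left(5 + s{\left(-2 \right)} R\right) = - 17822 \left(5 - 2\right) = \left(-17822\right) 3 = -53466$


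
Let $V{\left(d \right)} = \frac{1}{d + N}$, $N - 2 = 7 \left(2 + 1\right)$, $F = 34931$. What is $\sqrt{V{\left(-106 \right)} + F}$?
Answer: $\frac{2 \sqrt{60159894}}{83} \approx 186.9$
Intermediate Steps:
$N = 23$ ($N = 2 + 7 \left(2 + 1\right) = 2 + 7 \cdot 3 = 2 + 21 = 23$)
$V{\left(d \right)} = \frac{1}{23 + d}$ ($V{\left(d \right)} = \frac{1}{d + 23} = \frac{1}{23 + d}$)
$\sqrt{V{\left(-106 \right)} + F} = \sqrt{\frac{1}{23 - 106} + 34931} = \sqrt{\frac{1}{-83} + 34931} = \sqrt{- \frac{1}{83} + 34931} = \sqrt{\frac{2899272}{83}} = \frac{2 \sqrt{60159894}}{83}$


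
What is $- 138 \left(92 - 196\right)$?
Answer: $14352$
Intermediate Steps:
$- 138 \left(92 - 196\right) = \left(-138\right) \left(-104\right) = 14352$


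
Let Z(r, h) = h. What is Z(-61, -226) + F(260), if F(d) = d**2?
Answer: 67374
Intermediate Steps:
Z(-61, -226) + F(260) = -226 + 260**2 = -226 + 67600 = 67374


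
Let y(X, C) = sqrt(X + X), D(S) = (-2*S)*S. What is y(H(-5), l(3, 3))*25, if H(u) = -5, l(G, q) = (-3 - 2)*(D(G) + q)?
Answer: 25*I*sqrt(10) ≈ 79.057*I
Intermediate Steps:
D(S) = -2*S**2
l(G, q) = -5*q + 10*G**2 (l(G, q) = (-3 - 2)*(-2*G**2 + q) = -5*(q - 2*G**2) = -5*q + 10*G**2)
y(X, C) = sqrt(2)*sqrt(X) (y(X, C) = sqrt(2*X) = sqrt(2)*sqrt(X))
y(H(-5), l(3, 3))*25 = (sqrt(2)*sqrt(-5))*25 = (sqrt(2)*(I*sqrt(5)))*25 = (I*sqrt(10))*25 = 25*I*sqrt(10)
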